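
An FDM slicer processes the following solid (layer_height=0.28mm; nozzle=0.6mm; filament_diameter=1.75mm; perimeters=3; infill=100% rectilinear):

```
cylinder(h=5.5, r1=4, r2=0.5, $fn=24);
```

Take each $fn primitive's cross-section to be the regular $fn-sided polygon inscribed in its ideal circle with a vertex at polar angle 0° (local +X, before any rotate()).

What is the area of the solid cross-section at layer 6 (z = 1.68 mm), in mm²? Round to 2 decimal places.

At z = 1.68 mm: the cone (r1=4→r2=0.5) has section circumradius 2.931 here — a regular 24-gon (area = (24/2)·2.931²·sin(360°/24) = 26.68 mm²). Overall, the cross-section is a single solid region. Net area = 26.68 mm².

26.68 mm²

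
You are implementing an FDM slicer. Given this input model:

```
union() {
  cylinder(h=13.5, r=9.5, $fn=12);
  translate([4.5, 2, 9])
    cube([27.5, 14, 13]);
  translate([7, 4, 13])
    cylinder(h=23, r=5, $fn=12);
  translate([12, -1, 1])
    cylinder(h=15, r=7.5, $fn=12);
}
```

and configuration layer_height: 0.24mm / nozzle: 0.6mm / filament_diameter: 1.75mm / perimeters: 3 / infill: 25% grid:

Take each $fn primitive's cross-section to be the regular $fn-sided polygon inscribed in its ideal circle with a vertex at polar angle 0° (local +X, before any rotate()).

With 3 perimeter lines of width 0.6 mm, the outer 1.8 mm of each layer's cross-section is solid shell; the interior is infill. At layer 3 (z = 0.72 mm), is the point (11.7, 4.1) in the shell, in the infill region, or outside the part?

At z = 0.72 mm: the r=9.5 cylinder gives a regular 12-gon of circumradius 9.5 (constant along its height); the cube at (4.5, 2) does not reach this height (z outside [9, 22]); the cylinder at (7, 4) is absent (z outside [13, 36]); the cylinder at (12, -1) is not intersected at this z (z outside [1, 16]); Combining (union): only the r=9.5 cylinder is present, so the union is just that shape — 1 connected region. Overall, the cross-section is a single solid region. The nearest boundary edge runs (9.50, 0.00)→(8.23, 4.75); distance from the point to it = 3.19 mm. The point is not inside any of the regions above, so it lies outside the cross-section (3.19 mm from the nearest boundary).

outside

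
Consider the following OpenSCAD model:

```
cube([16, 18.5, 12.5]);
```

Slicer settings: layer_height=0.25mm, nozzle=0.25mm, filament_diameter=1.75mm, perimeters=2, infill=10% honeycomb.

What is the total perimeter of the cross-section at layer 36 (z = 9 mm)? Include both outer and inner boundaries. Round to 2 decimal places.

At z = 9 mm: the cube is present — its section is the full 16×18.5 rectangle (perimeter 69.00 mm). Overall, the cross-section is a single solid region. Total boundary length (outer) = 69.00 mm.

69.00 mm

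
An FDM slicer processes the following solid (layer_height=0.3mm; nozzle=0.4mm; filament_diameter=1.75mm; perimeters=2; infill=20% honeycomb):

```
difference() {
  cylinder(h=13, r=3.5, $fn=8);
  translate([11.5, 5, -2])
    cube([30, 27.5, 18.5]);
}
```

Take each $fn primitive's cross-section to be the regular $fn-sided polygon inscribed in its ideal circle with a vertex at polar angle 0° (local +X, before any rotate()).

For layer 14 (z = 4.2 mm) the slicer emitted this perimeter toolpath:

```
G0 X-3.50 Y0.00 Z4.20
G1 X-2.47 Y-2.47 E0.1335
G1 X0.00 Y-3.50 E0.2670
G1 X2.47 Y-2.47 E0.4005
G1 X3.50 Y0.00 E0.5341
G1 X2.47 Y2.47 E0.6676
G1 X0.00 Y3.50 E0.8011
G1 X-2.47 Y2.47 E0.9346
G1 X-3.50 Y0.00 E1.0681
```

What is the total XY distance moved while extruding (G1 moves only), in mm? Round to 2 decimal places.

21.41 mm

Sum the Euclidean lengths of each G1 segment: total = 21.41 mm.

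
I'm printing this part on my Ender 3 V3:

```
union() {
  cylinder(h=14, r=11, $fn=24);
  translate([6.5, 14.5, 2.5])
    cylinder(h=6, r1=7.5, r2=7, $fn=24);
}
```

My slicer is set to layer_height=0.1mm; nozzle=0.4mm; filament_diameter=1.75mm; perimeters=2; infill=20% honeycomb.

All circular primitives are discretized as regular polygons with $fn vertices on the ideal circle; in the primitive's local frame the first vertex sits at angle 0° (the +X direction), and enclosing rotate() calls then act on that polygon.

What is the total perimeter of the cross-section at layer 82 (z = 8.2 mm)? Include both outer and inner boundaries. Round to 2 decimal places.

95.96 mm

At z = 8.2 mm: the cylinder: section is a regular 24-gon, circumradius r=11 (perimeter = 2·24·11.000·sin(180°/24) = 68.92 mm); the cone at (6.5, 14.5) (r1=7.5→r2=7) has section circumradius 7.025 here — a regular 24-gon (perimeter = 2·24·7.025·sin(180°/24) = 44.01 mm); Merging all regions: the regions partially overlap (shared area 11.02 mm²), so the edge portions inside another operand are dropped and the merged outline is re-measured after clipping — boundary = 95.96 mm. Overall, the cross-section is a single solid region. Total boundary length (outer) = 95.96 mm.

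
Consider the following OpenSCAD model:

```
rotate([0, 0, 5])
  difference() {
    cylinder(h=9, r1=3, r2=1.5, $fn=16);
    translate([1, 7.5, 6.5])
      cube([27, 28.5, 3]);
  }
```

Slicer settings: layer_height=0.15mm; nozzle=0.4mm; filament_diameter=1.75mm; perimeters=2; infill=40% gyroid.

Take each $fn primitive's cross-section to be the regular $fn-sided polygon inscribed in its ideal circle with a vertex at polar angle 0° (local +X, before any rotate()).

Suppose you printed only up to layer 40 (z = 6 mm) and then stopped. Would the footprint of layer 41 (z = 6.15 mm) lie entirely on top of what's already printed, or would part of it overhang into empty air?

entirely on top

Compare the two slices. At z = 6: the cone (r1=3→r2=1.5) has section circumradius 2.000 here — a regular 16-gon (area = (16/2)·2.000²·sin(360°/16) = 12.25 mm²); the cube at (1, 7.5) is absent (z outside [6.5, 9.5]); After the difference (first − rest): none of the subtracted shapes is present at this height, so the cone is unchanged — area = 12.25 mm²; (whole slice rotated 5° about Z — lengths, areas and connectivity unchanged). At z = 6.15: the cone contributes a regular 16-gon of circumradius 1.975 (interpolated between r1=3 and r2=1.5 at t=0.683) (area = (16/2)·1.975²·sin(360°/16) = 11.94 mm²); the cube at (1, 7.5) is not intersected at this z (z outside [6.5, 9.5]); Taking the first minus the rest: none of the subtracted shapes is present at this height, so the cone is unchanged — area = 11.94 mm²; (whole slice rotated 5° about Z — lengths, areas and connectivity unchanged). Checking containment: the cross-section at z = 6.15 is a subset of the cross-section at z = 6.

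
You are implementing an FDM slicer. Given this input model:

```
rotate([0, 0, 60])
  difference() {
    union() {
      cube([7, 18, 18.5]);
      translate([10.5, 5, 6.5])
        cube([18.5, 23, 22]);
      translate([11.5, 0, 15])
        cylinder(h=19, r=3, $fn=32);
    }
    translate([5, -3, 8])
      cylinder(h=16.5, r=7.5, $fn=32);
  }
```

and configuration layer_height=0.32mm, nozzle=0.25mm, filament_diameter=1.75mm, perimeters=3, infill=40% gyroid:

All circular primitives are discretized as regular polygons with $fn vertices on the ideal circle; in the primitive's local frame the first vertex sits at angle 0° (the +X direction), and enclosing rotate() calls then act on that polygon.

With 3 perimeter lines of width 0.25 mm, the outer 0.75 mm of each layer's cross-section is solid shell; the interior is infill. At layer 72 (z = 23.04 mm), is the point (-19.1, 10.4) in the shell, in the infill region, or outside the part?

outside

At z = 23.04 mm: the cube is absent (z outside [0, 18.5]); the cube at (10.5, 5) (footprint 18.5×23) is included at this height; the r=3 cylinder at (11.5, 0) gives a regular 32-gon of circumradius 3 (constant along its height); Taking the union: the 2 present regions are separate (no shared area or edge), so areas and boundary lengths simply add and each stays a separate island — 2 connected regions; the cylinder at (5, -3): section is a regular 32-gon, circumradius r=7.5; Subtracting the remaining from the first: starting from the result so far, the r=7.5 cylinder at (5, -3) partially overlaps it — only the 14.72 mm² overlap (of its 175.58 mm²) is removed, clipping the outline — 2 connected regions; (whole slice rotated 60° about Z — lengths, areas and connectivity unchanged). Overall, the cross-section has 2 separate islands. Undo the 60° rotation: the query point maps to (-0.543, 21.741) in the un-rotated model frame. The nearest boundary edge runs (10.50, 5.00)→(10.50, 28.00); distance from the point to it = 11.04 mm. The point is not inside any of the regions above, so it lies outside the cross-section (11.04 mm from the nearest boundary).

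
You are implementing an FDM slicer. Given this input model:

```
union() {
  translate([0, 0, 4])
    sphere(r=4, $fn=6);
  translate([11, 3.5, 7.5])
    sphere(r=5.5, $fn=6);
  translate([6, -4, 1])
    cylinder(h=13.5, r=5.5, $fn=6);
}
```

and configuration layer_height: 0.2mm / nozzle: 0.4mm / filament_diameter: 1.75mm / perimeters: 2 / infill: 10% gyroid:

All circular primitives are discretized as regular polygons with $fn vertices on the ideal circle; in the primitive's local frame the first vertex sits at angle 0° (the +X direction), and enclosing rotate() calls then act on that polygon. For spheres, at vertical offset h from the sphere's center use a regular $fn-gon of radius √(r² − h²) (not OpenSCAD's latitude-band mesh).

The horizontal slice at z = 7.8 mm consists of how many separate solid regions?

At z = 7.8 mm: the r=4 sphere contributes a regular 6-gon of circumradius √(4²−3.8²) = 1.249; the r=5.5 sphere at (11, 3.5) contributes a regular 6-gon of circumradius √(5.5²−0.3²) = 5.492; the r=5.5 cylinder at (6, -4) gives a regular 6-gon of circumradius 5.5 (constant along its height); Taking the union: the regions partially overlap (shared area 3.36 mm²), so overlapping operands fuse into one piece — 2 connected regions. The result has 2 disconnected regions.

2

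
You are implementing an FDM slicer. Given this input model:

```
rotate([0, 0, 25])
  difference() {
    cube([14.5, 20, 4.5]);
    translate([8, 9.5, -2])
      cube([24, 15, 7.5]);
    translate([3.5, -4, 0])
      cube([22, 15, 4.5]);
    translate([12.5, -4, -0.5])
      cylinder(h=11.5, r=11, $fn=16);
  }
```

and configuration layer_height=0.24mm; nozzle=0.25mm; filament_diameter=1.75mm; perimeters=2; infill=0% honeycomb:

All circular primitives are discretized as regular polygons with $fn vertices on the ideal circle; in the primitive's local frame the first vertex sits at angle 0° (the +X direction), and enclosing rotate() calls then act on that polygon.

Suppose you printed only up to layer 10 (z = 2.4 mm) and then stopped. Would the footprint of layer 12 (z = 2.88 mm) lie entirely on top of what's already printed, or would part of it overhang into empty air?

Compare the two slices. At z = 2.4: the cube is present — its section is the full 14.5×20 rectangle (area 290.00 mm²); the cube at (8, 9.5) (footprint 24×15) is included at this height (area 360.00 mm²); the cube at (3.5, -4) is present — its section is the full 22×15 rectangle (area 330.00 mm²); the r=11 cylinder at (12.5, -4) gives a regular 16-gon of circumradius 11 (constant along its height) (area = (16/2)·11.000²·sin(360°/16) = 370.44 mm²); Taking the first minus the rest: starting from the 14.5×20 cube (290.00 mm²), the 24×15 cube at (8, 9.5) partially overlaps it — only the 68.25 mm² overlap (of its 360.00 mm²) is removed, clipping the outline; the 22×15 cube at (3.5, -4) partially overlaps it — only the 111.25 mm² overlap (of its 330.00 mm²) is removed, clipping the outline; the r=11 cylinder at (12.5, -4) partially overlaps it — only the 1.26 mm² overlap (of its 370.44 mm²) is removed, clipping the outline — area = 109.24 mm²; (rotated 25° about Z; rotation is an isometry so areas/perimeters/island counts are preserved). At z = 2.88: the cube (footprint 14.5×20) is included at this height (area 290.00 mm²); the cube at (8, 9.5) (footprint 24×15) is included at this height (area 360.00 mm²); the cube at (3.5, -4) (footprint 22×15) is included at this height (area 330.00 mm²); the cylinder at (12.5, -4): section is a regular 16-gon, circumradius r=11 (area = (16/2)·11.000²·sin(360°/16) = 370.44 mm²); After the difference (first − rest): starting from the 14.5×20 cube (290.00 mm²), the 24×15 cube at (8, 9.5) partially overlaps it — only the 68.25 mm² overlap (of its 360.00 mm²) is removed, clipping the outline; the 22×15 cube at (3.5, -4) partially overlaps it — only the 111.25 mm² overlap (of its 330.00 mm²) is removed, clipping the outline; the r=11 cylinder at (12.5, -4) partially overlaps it — only the 1.26 mm² overlap (of its 370.44 mm²) is removed, clipping the outline — area = 109.24 mm²; (whole slice rotated 25° about Z — lengths, areas and connectivity unchanged). Checking containment: the cross-section at z = 2.88 is a subset of the cross-section at z = 2.4.

entirely on top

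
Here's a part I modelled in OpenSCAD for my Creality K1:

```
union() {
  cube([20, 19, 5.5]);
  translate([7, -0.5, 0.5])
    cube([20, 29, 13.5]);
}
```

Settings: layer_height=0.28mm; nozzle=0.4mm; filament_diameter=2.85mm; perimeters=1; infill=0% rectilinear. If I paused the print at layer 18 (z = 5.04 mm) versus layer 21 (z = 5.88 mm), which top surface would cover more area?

Layer 18 (z = 5.04): the cube is present — its section is the full 20×19 rectangle (area 380.00 mm²); the 20×29 cube at (7, -0.5) contributes its full rectangle (area 580.00 mm²); Taking the union: the regions partially overlap — summed areas 960.00 mm² minus the doubly-counted overlap 247.00 mm² gives 713.00 mm² — area = 713.00 mm². So its area = 713.00 mm². Layer 21 (z = 5.88): the cube does not reach this height (z outside [0, 5.5]); the cube at (7, -0.5) is present — its section is the full 20×29 rectangle (area 580.00 mm²); Taking the union: only the 20×29 cube at (7, -0.5) is present, so the union is just that shape — area = 580.00 mm². So its area = 580.00 mm². Layer 18 is larger (713.00 vs 580.00 mm²).

layer 18 (z = 5.04 mm)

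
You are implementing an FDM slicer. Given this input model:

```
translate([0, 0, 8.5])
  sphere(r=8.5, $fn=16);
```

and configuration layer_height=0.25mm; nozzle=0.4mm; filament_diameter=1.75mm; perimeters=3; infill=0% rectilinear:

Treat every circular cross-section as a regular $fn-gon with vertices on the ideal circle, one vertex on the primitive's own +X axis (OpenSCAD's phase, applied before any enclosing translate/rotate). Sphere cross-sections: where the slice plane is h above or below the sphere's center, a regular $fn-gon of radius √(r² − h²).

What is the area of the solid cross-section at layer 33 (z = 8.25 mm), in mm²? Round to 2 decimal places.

At z = 8.25 mm: the r=8.5 sphere contributes a regular 16-gon of circumradius √(8.5²−0.25²) = 8.496 (area = (16/2)·8.496²·sin(360°/16) = 221.00 mm²). Overall, the cross-section is a single solid region. Net area = 221.00 mm².

221.00 mm²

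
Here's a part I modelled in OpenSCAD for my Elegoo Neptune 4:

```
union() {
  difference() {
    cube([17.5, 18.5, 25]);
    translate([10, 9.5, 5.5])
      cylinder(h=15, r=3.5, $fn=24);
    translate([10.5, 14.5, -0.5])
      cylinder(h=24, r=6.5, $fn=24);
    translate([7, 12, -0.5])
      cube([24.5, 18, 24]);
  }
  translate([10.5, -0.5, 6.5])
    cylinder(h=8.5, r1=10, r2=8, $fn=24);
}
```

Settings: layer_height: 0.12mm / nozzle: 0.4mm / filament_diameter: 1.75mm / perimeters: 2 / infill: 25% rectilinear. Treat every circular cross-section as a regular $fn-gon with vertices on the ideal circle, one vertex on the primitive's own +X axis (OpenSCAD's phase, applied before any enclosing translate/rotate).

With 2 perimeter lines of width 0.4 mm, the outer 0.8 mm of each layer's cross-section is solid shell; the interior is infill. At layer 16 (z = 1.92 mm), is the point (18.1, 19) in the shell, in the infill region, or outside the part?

At z = 1.92 mm: the 17.5×18.5 cube contributes its full rectangle; the cylinder at (10, 9.5) is not intersected at this z (z outside [5.5, 20.5]); the r=6.5 cylinder at (10.5, 14.5) contributes a regular 24-gon of circumradius 6.5; the cube at (7, 12) (footprint 24.5×18) is included at this height; Taking the first minus the rest: starting from the 17.5×18.5 cube, the r=6.5 cylinder at (10.5, 14.5) partially overlaps it — only the 113.79 mm² overlap (of its 131.22 mm²) is removed, clipping the outline; the 24.5×18 cube at (7, 12) partially overlaps it — only the 5.67 mm² overlap (of its 441.00 mm²) is removed, clipping the outline — 1 connected region; the cone at (10.5, -0.5) is absent (z outside [6.5, 15]); Combining (union): only that combined region is present, so the union is just that shape — 1 connected region. Overall, the cross-section is a single solid region. The nearest boundary edge runs (16.44, 12.00)→(17.50, 12.00); distance from the point to it = 7.03 mm. The point is not inside any of the regions above, so it lies outside the cross-section (7.03 mm from the nearest boundary).

outside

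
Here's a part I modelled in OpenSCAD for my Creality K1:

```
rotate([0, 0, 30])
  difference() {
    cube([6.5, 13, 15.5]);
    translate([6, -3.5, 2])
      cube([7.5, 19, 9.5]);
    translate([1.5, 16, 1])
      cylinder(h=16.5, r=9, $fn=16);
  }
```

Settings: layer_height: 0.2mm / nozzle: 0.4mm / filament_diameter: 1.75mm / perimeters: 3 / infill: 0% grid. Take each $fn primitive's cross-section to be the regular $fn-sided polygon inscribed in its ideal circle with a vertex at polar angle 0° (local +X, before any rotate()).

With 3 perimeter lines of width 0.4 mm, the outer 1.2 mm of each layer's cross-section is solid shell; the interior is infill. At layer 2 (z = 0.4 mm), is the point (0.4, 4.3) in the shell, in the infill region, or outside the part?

At z = 0.4 mm: the cube (footprint 6.5×13) is included at this height; the cube at (6, -3.5) is not intersected at this z (z outside [2, 11.5]); the cylinder at (1.5, 16) does not reach this height (z outside [1, 17.5]); After the difference (first − rest): none of the subtracted shapes is present at this height, so the 6.5×13 cube is unchanged — 1 connected region; (whole slice rotated 30° about Z — lengths, areas and connectivity unchanged). Overall, the cross-section is a single solid region. Undo the 30° rotation: the query point maps to (2.496, 3.524) in the un-rotated model frame. The nearest boundary edge runs (0.00, 13.00)→(0.00, 0.00); distance from the point to it = 2.50 mm. The point is inside the cross-section and 2.50 mm from the nearest boundary — more than the 1.2 mm shell width (3 × 0.4), so it's in the infill interior.

infill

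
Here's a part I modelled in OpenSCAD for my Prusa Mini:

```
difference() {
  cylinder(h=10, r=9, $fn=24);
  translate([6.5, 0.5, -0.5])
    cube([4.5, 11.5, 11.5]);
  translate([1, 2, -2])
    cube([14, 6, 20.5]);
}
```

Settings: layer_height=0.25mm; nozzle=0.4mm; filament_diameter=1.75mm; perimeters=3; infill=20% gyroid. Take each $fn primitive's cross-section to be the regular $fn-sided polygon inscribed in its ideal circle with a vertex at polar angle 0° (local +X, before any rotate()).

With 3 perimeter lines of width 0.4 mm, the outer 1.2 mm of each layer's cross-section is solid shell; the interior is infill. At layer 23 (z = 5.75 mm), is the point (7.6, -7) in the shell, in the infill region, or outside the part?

outside

At z = 5.75 mm: the r=9 cylinder contributes a regular 24-gon of circumradius 9; the 4.5×11.5 cube at (6.5, 0.5) contributes its full rectangle; the cube at (1, 2) (footprint 14×6) is included at this height; After the difference (first − rest): starting from the r=9 cylinder, the 4.5×11.5 cube at (6.5, 0.5) partially overlaps it — only the 9.11 mm² overlap (of its 51.75 mm²) is removed, clipping the outline; the 14×6 cube at (1, 2) partially overlaps it — only the 31.00 mm² overlap (of its 84.00 mm²) is removed, clipping the outline — 1 connected region. Overall, the cross-section is a single solid region. The nearest boundary edge runs (7.79, -4.50)→(6.36, -6.36); distance from the point to it = 1.37 mm. The point is not inside any of the regions above, so it lies outside the cross-section (1.37 mm from the nearest boundary).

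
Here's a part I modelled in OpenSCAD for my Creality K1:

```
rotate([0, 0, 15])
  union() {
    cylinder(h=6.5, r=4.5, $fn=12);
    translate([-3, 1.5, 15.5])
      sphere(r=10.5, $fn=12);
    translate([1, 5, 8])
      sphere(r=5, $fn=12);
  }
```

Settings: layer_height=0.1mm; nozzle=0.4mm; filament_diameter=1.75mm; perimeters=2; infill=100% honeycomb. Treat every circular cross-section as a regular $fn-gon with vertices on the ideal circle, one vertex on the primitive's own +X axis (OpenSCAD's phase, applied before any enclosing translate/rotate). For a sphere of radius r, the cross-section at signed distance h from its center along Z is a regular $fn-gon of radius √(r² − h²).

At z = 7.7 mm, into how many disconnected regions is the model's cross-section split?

1

At z = 7.7 mm: the cylinder does not reach this height (z outside [0, 6.5]); the sphere at (-3, 1.5): section is a regular 12-gon, circumradius = √(r²−h²) = √(10.5²−7.8²) = 7.029; the sphere at (1, 5): section is a regular 12-gon, circumradius = √(r²−h²) = √(5²−0.3²) = 4.991; Merging all regions: the regions partially overlap (shared area 46.40 mm²), so overlapping operands fuse into one piece — 1 connected region; (whole slice rotated 15° about Z — lengths, areas and connectivity unchanged). The result has 1 disconnected region.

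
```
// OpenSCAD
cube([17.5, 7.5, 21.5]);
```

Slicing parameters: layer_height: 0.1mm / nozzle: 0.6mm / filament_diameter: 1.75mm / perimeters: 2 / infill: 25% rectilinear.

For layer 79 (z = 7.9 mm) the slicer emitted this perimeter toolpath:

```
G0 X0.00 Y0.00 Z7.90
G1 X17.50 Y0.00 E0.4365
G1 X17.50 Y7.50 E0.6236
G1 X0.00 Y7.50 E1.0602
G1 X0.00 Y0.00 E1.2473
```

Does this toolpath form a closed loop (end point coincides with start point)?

yes

Start point (G0): (0.00, 0.00). End point (last G1): the path returns to the start — closed.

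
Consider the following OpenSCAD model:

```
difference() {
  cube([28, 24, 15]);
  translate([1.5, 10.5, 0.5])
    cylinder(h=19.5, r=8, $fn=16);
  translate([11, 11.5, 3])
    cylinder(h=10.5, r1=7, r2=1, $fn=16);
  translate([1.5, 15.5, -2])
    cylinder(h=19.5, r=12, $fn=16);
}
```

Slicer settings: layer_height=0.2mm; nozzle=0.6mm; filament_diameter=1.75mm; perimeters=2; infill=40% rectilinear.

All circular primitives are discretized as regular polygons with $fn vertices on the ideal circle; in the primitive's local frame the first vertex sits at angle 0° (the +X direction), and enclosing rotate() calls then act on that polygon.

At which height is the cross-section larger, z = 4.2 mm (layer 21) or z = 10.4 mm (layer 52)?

layer 52 (z = 10.4 mm)

Layer 21 (z = 4.2): the 28×24 cube contributes its full rectangle (area 672.00 mm²); the r=8 cylinder at (1.5, 10.5) gives a regular 16-gon of circumradius 8 (constant along its height) (area = (16/2)·8.000²·sin(360°/16) = 195.93 mm²); the cone at (11, 11.5) contributes a regular 16-gon of circumradius 6.314 (interpolated between r1=7 and r2=1 at t=0.114) (area = (16/2)·6.314²·sin(360°/16) = 122.06 mm²); the r=12 cylinder at (1.5, 15.5) gives a regular 16-gon of circumradius 12 (constant along its height) (area = (16/2)·12.000²·sin(360°/16) = 440.85 mm²); After the difference (first − rest): starting from the 28×24 cube (672.00 mm²), the r=8 cylinder at (1.5, 10.5) partially overlaps it — only the 121.52 mm² overlap (of its 195.93 mm²) is removed, clipping the outline; the cone at (11, 11.5) partially overlaps it — only the 89.44 mm² overlap (of its 122.06 mm²) is removed, clipping the outline; the r=12 cylinder at (1.5, 15.5) partially overlaps it — only the 75.86 mm² overlap (of its 440.85 mm²) is removed, clipping the outline — area = 385.18 mm². So its area = 385.18 mm². Layer 52 (z = 10.4): the 28×24 cube contributes its full rectangle (area 672.00 mm²); the cylinder at (1.5, 10.5): section is a regular 16-gon, circumradius r=8 (area = (16/2)·8.000²·sin(360°/16) = 195.93 mm²); the cone at (11, 11.5) contributes a regular 16-gon of circumradius 2.771 (interpolated between r1=7 and r2=1 at t=0.705) (area = (16/2)·2.771²·sin(360°/16) = 23.51 mm²); the r=12 cylinder at (1.5, 15.5) contributes a regular 16-gon of circumradius 12 (area = (16/2)·12.000²·sin(360°/16) = 440.85 mm²); After the difference (first − rest): starting from the 28×24 cube (672.00 mm²), the r=8 cylinder at (1.5, 10.5) partially overlaps it — only the 121.52 mm² overlap (of its 195.93 mm²) is removed, clipping the outline; the cone at (11, 11.5) partially overlaps it — only the 20.61 mm² overlap (of its 23.51 mm²) is removed, clipping the outline; the r=12 cylinder at (1.5, 15.5) partially overlaps it — only the 99.92 mm² overlap (of its 440.85 mm²) is removed, clipping the outline — area = 429.96 mm². So its area = 429.96 mm². Layer 52 is larger (429.96 vs 385.18 mm²).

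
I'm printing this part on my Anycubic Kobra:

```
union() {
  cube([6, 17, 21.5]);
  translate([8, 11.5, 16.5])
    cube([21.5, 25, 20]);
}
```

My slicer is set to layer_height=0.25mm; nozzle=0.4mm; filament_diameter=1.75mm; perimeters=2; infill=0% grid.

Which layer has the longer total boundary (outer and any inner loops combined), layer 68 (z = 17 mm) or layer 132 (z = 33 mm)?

layer 68 (z = 17 mm)

Layer 68 (z = 17): the cube is present — its section is the full 6×17 rectangle (perimeter 46.00 mm); the 21.5×25 cube at (8, 11.5) contributes its full rectangle (perimeter 93.00 mm); Taking the union: the 2 present regions are separate (no shared area or edge), so areas and boundary lengths simply add and each stays a separate island — boundary = 139.00 mm. So its perimeter = 139.00 mm. Layer 132 (z = 33): the cube is not intersected at this z (z outside [0, 21.5]); the 21.5×25 cube at (8, 11.5) contributes its full rectangle (perimeter 93.00 mm); Taking the union: only the 21.5×25 cube at (8, 11.5) is present, so the union is just that shape — boundary = 93.00 mm. So its perimeter = 93.00 mm. Layer 68 is larger (139.00 vs 93.00 mm).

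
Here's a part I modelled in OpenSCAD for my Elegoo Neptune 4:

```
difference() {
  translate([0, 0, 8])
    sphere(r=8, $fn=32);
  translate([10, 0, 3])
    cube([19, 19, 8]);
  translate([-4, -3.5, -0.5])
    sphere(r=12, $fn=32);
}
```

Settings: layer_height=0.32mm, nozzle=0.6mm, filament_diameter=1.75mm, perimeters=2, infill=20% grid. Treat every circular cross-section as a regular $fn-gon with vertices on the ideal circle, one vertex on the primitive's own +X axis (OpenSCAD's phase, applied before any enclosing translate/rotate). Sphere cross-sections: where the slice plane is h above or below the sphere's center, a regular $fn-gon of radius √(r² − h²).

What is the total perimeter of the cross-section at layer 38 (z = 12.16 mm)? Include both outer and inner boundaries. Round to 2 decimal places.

42.87 mm

At z = 12.16 mm: the sphere: section is a regular 32-gon, circumradius = √(r²−h²) = √(8²−4.16²) = 6.833 (perimeter = 2·32·6.833·sin(180°/32) = 42.87 mm); the cube at (10, 0) is not intersected at this z (z outside [3, 11]); the sphere at (-4, -3.5) does not reach this height (|z−center|=12.660 > r=12); After the difference (first − rest): none of the subtracted shapes is present at this height, so the r=8 sphere is unchanged — boundary = 42.87 mm. Overall, the cross-section is a single solid region. Total boundary length (outer) = 42.87 mm.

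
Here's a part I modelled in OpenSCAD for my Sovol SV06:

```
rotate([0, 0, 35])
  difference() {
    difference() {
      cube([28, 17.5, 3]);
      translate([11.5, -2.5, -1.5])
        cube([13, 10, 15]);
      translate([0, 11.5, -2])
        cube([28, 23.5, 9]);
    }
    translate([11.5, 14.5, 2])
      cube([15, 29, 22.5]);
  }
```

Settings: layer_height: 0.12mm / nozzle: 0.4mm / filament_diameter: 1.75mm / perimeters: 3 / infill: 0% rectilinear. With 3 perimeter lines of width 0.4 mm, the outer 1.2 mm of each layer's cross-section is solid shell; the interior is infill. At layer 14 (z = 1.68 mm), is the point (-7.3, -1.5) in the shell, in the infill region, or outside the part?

At z = 1.68 mm: the cube is present — its section is the full 28×17.5 rectangle; the cube at (11.5, -2.5) (footprint 13×10) is included at this height; the cube at (0, 11.5) (footprint 28×23.5) is included at this height; Subtracting the remaining from the first: starting from the 28×17.5 cube, the 13×10 cube at (11.5, -2.5) partially overlaps it — only the 97.50 mm² overlap (of its 130.00 mm²) is removed, clipping the outline; the 28×23.5 cube at (0, 11.5) partially overlaps it — only the 168.00 mm² overlap (of its 658.00 mm²) is removed, clipping the outline — 1 connected region; the cube at (11.5, 14.5) is not intersected at this z (z outside [2, 24.5]); After the difference (first − rest): none of the subtracted shapes is present at this height, so that combined region is unchanged — 1 connected region; (whole slice rotated 35° about Z — lengths, areas and connectivity unchanged). Overall, the cross-section is a single solid region. Undo the 35° rotation: the query point maps to (-6.840, 2.958) in the un-rotated model frame. The nearest boundary edge runs (0.00, 0.00)→(0.00, 11.50); distance from the point to it = 6.84 mm. The point is not inside any of the regions above, so it lies outside the cross-section (6.84 mm from the nearest boundary).

outside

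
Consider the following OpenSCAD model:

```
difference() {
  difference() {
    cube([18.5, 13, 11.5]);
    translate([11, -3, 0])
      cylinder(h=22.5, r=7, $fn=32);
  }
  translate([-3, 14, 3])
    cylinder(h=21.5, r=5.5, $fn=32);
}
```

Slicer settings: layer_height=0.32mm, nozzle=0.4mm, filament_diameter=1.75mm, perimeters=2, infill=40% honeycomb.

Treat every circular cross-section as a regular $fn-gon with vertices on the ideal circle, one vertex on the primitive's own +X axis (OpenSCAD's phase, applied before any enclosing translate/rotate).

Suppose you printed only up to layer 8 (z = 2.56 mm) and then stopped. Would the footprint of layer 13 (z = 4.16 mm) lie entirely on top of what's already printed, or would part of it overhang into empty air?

Compare the two slices. At z = 2.56: the cube is present — its section is the full 18.5×13 rectangle (area 240.50 mm²); the r=7 cylinder at (11, -3) gives a regular 32-gon of circumradius 7 (constant along its height) (area = (32/2)·7.000²·sin(360°/32) = 152.95 mm²); After the difference (first − rest): starting from the 18.5×13 cube (240.50 mm²), the r=7 cylinder at (11, -3) partially overlaps it — only the 35.93 mm² overlap (of its 152.95 mm²) is removed, clipping the outline — area = 204.57 mm²; the cylinder at (-3, 14) is absent (z outside [3, 24.5]); After the difference (first − rest): none of the subtracted shapes is present at this height, so that combined region is unchanged — area = 204.57 mm². At z = 4.16: the 18.5×13 cube contributes its full rectangle (area 240.50 mm²); the cylinder at (11, -3): section is a regular 32-gon, circumradius r=7 (area = (32/2)·7.000²·sin(360°/32) = 152.95 mm²); After the difference (first − rest): starting from the 18.5×13 cube (240.50 mm²), the r=7 cylinder at (11, -3) partially overlaps it — only the 35.93 mm² overlap (of its 152.95 mm²) is removed, clipping the outline — area = 204.57 mm²; the r=5.5 cylinder at (-3, 14) contributes a regular 32-gon of circumradius 5.5 (area = (32/2)·5.500²·sin(360°/32) = 94.42 mm²); Taking the first minus the rest: starting from that combined region (204.57 mm²), the r=5.5 cylinder at (-3, 14) partially overlaps it — only the 5.57 mm² overlap (of its 94.42 mm²) is removed, clipping the outline — area = 199.00 mm². Checking containment: the cross-section at z = 4.16 is a subset of the cross-section at z = 2.56.

entirely on top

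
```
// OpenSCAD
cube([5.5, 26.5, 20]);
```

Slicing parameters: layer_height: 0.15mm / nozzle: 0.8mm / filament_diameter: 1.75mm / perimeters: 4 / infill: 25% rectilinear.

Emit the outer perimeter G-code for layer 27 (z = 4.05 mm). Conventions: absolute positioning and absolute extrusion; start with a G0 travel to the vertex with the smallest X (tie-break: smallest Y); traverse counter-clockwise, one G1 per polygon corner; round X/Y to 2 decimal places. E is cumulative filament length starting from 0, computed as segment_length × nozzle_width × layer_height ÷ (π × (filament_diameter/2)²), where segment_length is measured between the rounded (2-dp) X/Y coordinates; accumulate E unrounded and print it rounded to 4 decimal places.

At z = 4.05 mm: the cube is present — its section is the full 5.5×26.5 rectangle. The outline is a single polygon with 4 vertices. Extrusion per mm of travel: 0.8 × 0.15 / (π × 0.875²) = 0.049890. Accumulating E over each segment gives final E = 3.1930.

G0 X0.00 Y0.00 Z4.05
G1 X5.50 Y0.00 E0.2744
G1 X5.50 Y26.50 E1.5965
G1 X0.00 Y26.50 E1.8709
G1 X0.00 Y0.00 E3.1930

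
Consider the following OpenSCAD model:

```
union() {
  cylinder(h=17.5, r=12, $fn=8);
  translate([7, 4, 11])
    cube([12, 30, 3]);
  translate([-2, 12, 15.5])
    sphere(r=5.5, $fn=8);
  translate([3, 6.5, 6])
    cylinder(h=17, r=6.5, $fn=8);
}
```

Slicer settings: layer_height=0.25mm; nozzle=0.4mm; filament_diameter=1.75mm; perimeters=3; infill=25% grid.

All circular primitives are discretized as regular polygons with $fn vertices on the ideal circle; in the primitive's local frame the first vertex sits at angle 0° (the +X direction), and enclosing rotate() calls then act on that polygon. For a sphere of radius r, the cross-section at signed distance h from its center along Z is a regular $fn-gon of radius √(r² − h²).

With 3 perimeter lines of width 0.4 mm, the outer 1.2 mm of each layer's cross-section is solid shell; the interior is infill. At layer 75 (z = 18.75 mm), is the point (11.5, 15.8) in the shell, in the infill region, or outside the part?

outside

At z = 18.75 mm: the cylinder is absent (z outside [0, 17.5]); the cube at (7, 4) is not intersected at this z (z outside [11, 14]); the sphere at (-2, 12): section is a regular 8-gon, circumradius = √(r²−h²) = √(5.5²−3.25²) = 4.437; the r=6.5 cylinder at (3, 6.5) gives a regular 8-gon of circumradius 6.5 (constant along its height); Combining (union): the regions partially overlap (shared area 14.14 mm²), so overlapping operands fuse into one piece — 1 connected region. Overall, the cross-section is a single solid region. The nearest boundary edge runs (7.60, 11.10)→(9.50, 6.50); distance from the point to it = 6.11 mm. The point is not inside any of the regions above, so it lies outside the cross-section (6.11 mm from the nearest boundary).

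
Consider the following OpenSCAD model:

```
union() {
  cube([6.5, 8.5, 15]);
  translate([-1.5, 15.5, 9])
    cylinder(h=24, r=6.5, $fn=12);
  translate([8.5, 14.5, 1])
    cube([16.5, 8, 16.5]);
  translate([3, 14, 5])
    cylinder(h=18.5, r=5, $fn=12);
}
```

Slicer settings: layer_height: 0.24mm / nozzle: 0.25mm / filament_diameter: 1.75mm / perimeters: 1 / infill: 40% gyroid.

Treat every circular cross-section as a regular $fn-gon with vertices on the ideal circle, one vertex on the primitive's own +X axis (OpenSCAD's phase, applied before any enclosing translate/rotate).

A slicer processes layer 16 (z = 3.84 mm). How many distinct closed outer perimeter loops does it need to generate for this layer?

At z = 3.84 mm: the cube (footprint 6.5×8.5) is included at this height; the cylinder at (-1.5, 15.5) is absent (z outside [9, 33]); the 16.5×8 cube at (8.5, 14.5) contributes its full rectangle; the cylinder at (3, 14) does not reach this height (z outside [5, 23.5]); Taking the union: the 2 present regions are separate (no shared area or edge), so areas and boundary lengths simply add and each stays a separate island — 2 connected regions. The result has 2 disconnected regions.

2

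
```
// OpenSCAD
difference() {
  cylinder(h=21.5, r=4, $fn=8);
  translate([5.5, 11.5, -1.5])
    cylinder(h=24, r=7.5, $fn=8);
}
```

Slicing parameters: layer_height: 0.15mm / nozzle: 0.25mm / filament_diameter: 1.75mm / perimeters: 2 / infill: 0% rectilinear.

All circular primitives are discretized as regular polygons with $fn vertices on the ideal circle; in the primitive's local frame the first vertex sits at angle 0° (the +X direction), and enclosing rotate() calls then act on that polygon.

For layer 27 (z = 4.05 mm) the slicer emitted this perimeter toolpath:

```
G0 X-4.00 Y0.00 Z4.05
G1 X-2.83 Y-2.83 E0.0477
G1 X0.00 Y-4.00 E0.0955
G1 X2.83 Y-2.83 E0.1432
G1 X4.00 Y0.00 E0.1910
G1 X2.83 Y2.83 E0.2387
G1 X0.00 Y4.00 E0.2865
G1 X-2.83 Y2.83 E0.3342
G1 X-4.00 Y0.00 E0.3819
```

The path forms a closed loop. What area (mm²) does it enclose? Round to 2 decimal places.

45.28 mm²

Apply the shoelace formula to the sequence of (X, Y) vertices; enclosed area = 45.28 mm².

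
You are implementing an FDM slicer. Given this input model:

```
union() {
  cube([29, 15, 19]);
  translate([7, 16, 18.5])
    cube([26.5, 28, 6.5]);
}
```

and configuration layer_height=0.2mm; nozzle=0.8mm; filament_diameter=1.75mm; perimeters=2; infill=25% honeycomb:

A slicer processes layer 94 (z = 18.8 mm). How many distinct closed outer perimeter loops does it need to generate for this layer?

2

At z = 18.8 mm: the 29×15 cube contributes its full rectangle; the 26.5×28 cube at (7, 16) contributes its full rectangle; Merging all regions: the 2 present regions are separate (no shared area or edge), so areas and boundary lengths simply add and each stays a separate island — 2 connected regions. The result has 2 disconnected regions.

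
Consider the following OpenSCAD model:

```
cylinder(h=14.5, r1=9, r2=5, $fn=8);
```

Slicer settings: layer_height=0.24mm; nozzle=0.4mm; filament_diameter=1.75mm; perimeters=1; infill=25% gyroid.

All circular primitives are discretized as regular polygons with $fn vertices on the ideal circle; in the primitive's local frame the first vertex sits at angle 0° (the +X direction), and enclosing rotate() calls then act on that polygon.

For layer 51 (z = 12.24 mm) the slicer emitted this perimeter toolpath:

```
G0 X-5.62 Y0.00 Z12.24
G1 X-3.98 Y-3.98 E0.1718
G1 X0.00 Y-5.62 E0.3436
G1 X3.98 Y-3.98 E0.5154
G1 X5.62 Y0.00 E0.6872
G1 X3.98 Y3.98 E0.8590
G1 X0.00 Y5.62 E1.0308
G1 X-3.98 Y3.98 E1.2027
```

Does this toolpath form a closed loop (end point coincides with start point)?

Start point (G0): (-5.62, 0.00). End point (last G1): the path does not return to the start — open.

no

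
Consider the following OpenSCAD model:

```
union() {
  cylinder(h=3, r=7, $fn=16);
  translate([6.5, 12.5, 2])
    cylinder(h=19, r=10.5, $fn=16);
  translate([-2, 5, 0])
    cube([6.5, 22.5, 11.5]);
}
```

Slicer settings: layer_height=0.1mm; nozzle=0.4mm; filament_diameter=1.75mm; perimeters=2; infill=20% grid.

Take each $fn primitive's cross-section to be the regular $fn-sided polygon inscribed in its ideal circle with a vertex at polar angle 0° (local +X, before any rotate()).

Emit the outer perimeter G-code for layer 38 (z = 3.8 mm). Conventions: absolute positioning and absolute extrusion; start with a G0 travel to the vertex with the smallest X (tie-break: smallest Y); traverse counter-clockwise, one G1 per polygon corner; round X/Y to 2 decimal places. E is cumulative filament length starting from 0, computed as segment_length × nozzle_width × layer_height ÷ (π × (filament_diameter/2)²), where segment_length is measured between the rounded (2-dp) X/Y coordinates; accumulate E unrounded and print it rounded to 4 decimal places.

G0 X-4.00 Y12.50 Z3.80
G1 X-3.20 Y8.48 E0.0682
G1 X-2.00 Y6.68 E0.1041
G1 X-2.00 Y5.00 E0.1321
G1 X-0.81 Y5.00 E0.1519
G1 X2.48 Y2.80 E0.2177
G1 X6.50 Y2.00 E0.2859
G1 X10.52 Y2.80 E0.3540
G1 X13.92 Y5.08 E0.4221
G1 X16.20 Y8.48 E0.4902
G1 X17.00 Y12.50 E0.5583
G1 X16.20 Y16.52 E0.6265
G1 X13.92 Y19.92 E0.6946
G1 X10.52 Y22.20 E0.7627
G1 X6.50 Y23.00 E0.8308
G1 X4.50 Y22.60 E0.8647
G1 X4.50 Y27.50 E0.9462
G1 X-2.00 Y27.50 E1.0543
G1 X-2.00 Y18.32 E1.2070
G1 X-3.20 Y16.52 E1.2430
G1 X-4.00 Y12.50 E1.3111

At z = 3.8 mm: the cylinder is not intersected at this z (z outside [0, 3]); the r=10.5 cylinder at (6.5, 12.5) gives a regular 16-gon of circumradius 10.5 (constant along its height); the cube at (-2, 5) is present — its section is the full 6.5×22.5 rectangle; Taking the union: the regions partially overlap (shared area 104.07 mm²), so overlapping operands fuse into one piece — 1 connected region. The outline is a single polygon with 20 vertices. Extrusion per mm of travel: 0.4 × 0.1 / (π × 0.875²) = 0.016630. Accumulating E over each segment gives final E = 1.3111.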